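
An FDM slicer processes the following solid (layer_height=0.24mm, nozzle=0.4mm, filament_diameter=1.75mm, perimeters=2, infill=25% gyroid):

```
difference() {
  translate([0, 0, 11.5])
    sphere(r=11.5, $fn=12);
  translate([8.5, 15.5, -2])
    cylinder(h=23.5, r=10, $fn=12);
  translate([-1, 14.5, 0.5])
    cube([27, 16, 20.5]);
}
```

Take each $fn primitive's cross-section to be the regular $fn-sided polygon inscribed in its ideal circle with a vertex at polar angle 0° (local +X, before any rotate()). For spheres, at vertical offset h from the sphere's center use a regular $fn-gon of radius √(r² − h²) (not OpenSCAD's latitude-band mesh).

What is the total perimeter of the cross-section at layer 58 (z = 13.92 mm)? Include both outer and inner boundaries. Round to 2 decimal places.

At z = 13.92 mm: the r=11.5 sphere contributes a regular 12-gon of circumradius √(11.5²−2.42²) = 11.242 (perimeter = 2·12·11.242·sin(180°/12) = 69.83 mm); the r=10 cylinder at (8.5, 15.5) contributes a regular 12-gon of circumradius 10 (perimeter = 2·12·10.000·sin(180°/12) = 62.12 mm); the cube at (-1, 14.5) is present — its section is the full 27×16 rectangle (perimeter 86.00 mm); After the difference (first − rest): starting from the r=11.5 sphere, the r=10 cylinder at (8.5, 15.5) partially overlaps it — only the 22.85 mm² overlap (of its 300.00 mm²) is removed, clipping the outline; the 27×16 cube at (-1, 14.5) misses the remaining region (no effect) — boundary = 70.22 mm. Overall, the cross-section is a single solid region. Total boundary length (outer) = 70.22 mm.

70.22 mm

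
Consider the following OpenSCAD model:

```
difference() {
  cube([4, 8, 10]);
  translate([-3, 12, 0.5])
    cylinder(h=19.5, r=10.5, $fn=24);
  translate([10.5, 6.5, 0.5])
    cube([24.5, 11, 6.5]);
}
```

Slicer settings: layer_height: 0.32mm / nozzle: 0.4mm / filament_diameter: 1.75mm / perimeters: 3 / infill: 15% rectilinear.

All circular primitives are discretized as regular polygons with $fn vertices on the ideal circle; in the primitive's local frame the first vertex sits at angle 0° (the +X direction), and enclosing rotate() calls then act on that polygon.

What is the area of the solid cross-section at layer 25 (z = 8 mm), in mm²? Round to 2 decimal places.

At z = 8 mm: the cube (footprint 4×8) is included at this height (area 32.00 mm²); the cylinder at (-3, 12): section is a regular 24-gon, circumradius r=10.5 (area = (24/2)·10.500²·sin(360°/24) = 342.42 mm²); the cube at (10.5, 6.5) does not reach this height (z outside [0.5, 7]); Taking the first minus the rest: starting from the 4×8 cube (32.00 mm²), the r=10.5 cylinder at (-3, 12) partially overlaps it — only the 20.25 mm² overlap (of its 342.42 mm²) is removed, clipping the outline — area = 11.75 mm². Overall, the cross-section is a single solid region. Net area = 11.75 mm².

11.75 mm²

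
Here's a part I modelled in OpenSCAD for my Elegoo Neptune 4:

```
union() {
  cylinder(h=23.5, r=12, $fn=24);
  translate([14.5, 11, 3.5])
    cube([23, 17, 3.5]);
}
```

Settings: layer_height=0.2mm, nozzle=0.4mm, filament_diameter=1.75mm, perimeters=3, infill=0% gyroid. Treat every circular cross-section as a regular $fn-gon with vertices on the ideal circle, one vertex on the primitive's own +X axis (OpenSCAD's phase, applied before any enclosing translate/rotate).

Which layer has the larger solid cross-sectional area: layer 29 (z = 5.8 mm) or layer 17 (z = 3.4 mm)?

layer 29 (z = 5.8 mm)

Layer 29 (z = 5.8): the r=12 cylinder contributes a regular 24-gon of circumradius 12 (area = (24/2)·12.000²·sin(360°/24) = 447.24 mm²); the cube at (14.5, 11) (footprint 23×17) is included at this height (area 391.00 mm²); Merging all regions: the 2 present regions are separate (no shared area or edge), so areas and boundary lengths simply add and each stays a separate island — area = 838.24 mm². So its area = 838.24 mm². Layer 17 (z = 3.4): the cylinder: section is a regular 24-gon, circumradius r=12 (area = (24/2)·12.000²·sin(360°/24) = 447.24 mm²); the cube at (14.5, 11) does not reach this height (z outside [3.5, 7]); Taking the union: only the r=12 cylinder is present, so the union is just that shape — area = 447.24 mm². So its area = 447.24 mm². Layer 29 is larger (838.24 vs 447.24 mm²).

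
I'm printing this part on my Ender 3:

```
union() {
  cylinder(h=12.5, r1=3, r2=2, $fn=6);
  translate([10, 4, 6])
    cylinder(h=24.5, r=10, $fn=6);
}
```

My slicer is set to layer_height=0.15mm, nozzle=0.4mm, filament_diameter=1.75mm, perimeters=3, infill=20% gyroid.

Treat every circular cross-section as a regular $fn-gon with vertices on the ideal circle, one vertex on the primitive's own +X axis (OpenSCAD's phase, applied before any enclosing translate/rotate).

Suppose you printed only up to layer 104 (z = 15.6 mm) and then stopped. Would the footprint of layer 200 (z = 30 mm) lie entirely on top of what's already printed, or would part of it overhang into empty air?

entirely on top

Compare the two slices. At z = 15.6: the cone is absent (z outside [0, 12.5]); the r=10 cylinder at (10, 4) contributes a regular 6-gon of circumradius 10 (area = (6/2)·10.000²·sin(360°/6) = 259.81 mm²); Merging all regions: only the r=10 cylinder at (10, 4) is present, so the union is just that shape — area = 259.81 mm². At z = 30: the cone does not reach this height (z outside [0, 12.5]); the cylinder at (10, 4): section is a regular 6-gon, circumradius r=10 (area = (6/2)·10.000²·sin(360°/6) = 259.81 mm²); Combining (union): only the r=10 cylinder at (10, 4) is present, so the union is just that shape — area = 259.81 mm². Checking containment: the cross-section at z = 30 is a subset of the cross-section at z = 15.6.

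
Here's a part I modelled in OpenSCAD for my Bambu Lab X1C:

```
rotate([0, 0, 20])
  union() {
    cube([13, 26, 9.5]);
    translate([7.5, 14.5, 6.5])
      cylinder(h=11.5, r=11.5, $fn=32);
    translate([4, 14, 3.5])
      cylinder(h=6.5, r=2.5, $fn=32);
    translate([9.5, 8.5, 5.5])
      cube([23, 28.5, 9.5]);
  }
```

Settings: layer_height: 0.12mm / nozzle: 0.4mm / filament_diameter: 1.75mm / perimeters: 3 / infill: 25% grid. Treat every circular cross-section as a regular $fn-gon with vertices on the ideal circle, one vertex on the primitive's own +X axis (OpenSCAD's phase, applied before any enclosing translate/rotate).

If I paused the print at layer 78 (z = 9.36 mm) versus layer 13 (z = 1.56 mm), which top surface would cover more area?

Layer 78 (z = 9.36): the cube is present — its section is the full 13×26 rectangle (area 338.00 mm²); the cylinder at (7.5, 14.5): section is a regular 32-gon, circumradius r=11.5 (area = (32/2)·11.500²·sin(360°/32) = 412.81 mm²); the r=2.5 cylinder at (4, 14) gives a regular 32-gon of circumradius 2.5 (constant along its height) (area = (32/2)·2.500²·sin(360°/32) = 19.51 mm²); the cube at (9.5, 8.5) is present — its section is the full 23×28.5 rectangle (area 655.50 mm²); Combining (union): the regions partially overlap — summed areas 1425.82 mm² minus the doubly-counted overlap 435.71 mm² gives 990.11 mm² — area = 990.11 mm²; (whole slice rotated 20° about Z — lengths, areas and connectivity unchanged). So its area = 990.11 mm². Layer 13 (z = 1.56): the 13×26 cube contributes its full rectangle (area 338.00 mm²); the cylinder at (7.5, 14.5) does not reach this height (z outside [6.5, 18]); the cylinder at (4, 14) is not intersected at this z (z outside [3.5, 10]); the cube at (9.5, 8.5) is absent (z outside [5.5, 15]); Taking the union: only the 13×26 cube is present, so the union is just that shape — area = 338.00 mm²; (whole slice rotated 20° about Z — lengths, areas and connectivity unchanged). So its area = 338.00 mm². Layer 78 is larger (990.11 vs 338.00 mm²).

layer 78 (z = 9.36 mm)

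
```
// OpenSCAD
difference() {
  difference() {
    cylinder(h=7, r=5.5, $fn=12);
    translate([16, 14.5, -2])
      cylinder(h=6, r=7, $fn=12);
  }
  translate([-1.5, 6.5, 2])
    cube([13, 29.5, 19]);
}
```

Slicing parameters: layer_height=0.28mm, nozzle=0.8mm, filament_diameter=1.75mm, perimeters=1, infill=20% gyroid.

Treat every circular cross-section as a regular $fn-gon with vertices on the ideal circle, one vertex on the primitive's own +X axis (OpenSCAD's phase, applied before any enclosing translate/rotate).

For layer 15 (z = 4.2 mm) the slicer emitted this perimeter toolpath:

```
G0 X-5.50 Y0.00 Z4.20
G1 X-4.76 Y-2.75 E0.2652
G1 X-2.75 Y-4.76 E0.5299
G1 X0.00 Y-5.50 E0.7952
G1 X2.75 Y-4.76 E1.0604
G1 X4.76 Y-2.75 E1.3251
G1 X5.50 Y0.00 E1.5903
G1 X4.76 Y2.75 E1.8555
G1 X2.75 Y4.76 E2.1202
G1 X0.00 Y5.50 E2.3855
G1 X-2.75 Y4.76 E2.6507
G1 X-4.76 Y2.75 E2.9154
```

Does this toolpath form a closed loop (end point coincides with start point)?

Start point (G0): (-5.50, 0.00). End point (last G1): the path does not return to the start — open.

no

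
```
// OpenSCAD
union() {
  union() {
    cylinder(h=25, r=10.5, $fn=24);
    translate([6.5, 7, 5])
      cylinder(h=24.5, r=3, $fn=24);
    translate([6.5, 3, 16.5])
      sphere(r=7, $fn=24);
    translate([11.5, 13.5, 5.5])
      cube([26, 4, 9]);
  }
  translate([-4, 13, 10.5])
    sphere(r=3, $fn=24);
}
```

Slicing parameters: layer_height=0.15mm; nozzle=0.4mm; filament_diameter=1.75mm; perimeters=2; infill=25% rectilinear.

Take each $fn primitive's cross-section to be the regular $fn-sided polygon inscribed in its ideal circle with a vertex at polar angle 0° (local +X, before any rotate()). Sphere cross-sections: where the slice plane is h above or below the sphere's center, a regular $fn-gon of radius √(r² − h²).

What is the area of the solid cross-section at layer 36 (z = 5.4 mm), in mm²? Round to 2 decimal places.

351.96 mm²

At z = 5.4 mm: the cylinder: section is a regular 24-gon, circumradius r=10.5 (area = (24/2)·10.500²·sin(360°/24) = 342.42 mm²); the r=3 cylinder at (6.5, 7) contributes a regular 24-gon of circumradius 3 (area = (24/2)·3.000²·sin(360°/24) = 27.95 mm²); the sphere at (6.5, 3) is not intersected at this z (|z−center|=11.100 > r=7); the cube at (11.5, 13.5) does not reach this height (z outside [5.5, 14.5]); Merging all regions: the regions partially overlap — summed areas 370.37 mm² minus the doubly-counted overlap 18.41 mm² gives 351.96 mm² — area = 351.96 mm²; the sphere at (-4, 13) does not reach this height (|z−center|=5.100 > r=3); Merging all regions: only that combined region is present, so the union is just that shape — area = 351.96 mm². Overall, the cross-section is a single solid region. Net area = 351.96 mm².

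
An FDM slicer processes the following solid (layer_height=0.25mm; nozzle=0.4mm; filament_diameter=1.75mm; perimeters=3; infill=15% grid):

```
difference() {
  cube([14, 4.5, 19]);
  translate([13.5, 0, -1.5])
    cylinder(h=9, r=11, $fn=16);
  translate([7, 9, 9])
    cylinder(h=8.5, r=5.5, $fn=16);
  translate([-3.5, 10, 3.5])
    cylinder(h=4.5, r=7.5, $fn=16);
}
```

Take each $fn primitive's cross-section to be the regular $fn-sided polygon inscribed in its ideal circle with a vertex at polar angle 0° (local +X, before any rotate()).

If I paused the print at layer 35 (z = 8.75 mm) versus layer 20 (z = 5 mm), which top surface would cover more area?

Layer 35 (z = 8.75): the 14×4.5 cube contributes its full rectangle (area 63.00 mm²); the cylinder at (13.5, 0) does not reach this height (z outside [-1.5, 7.5]); the cylinder at (7, 9) does not reach this height (z outside [9, 17.5]); the cylinder at (-3.5, 10) is not intersected at this z (z outside [3.5, 8]); Taking the first minus the rest: none of the subtracted shapes is present at this height, so the 14×4.5 cube is unchanged — area = 63.00 mm². So its area = 63.00 mm². Layer 20 (z = 5): the cube (footprint 14×4.5) is included at this height (area 63.00 mm²); the r=11 cylinder at (13.5, 0) contributes a regular 16-gon of circumradius 11 (area = (16/2)·11.000²·sin(360°/16) = 370.44 mm²); the cylinder at (7, 9) is absent (z outside [9, 17.5]); the r=7.5 cylinder at (-3.5, 10) contributes a regular 16-gon of circumradius 7.5 (area = (16/2)·7.500²·sin(360°/16) = 172.21 mm²); Taking the first minus the rest: starting from the 14×4.5 cube (63.00 mm²), the r=11 cylinder at (13.5, 0) partially overlaps it — only the 49.72 mm² overlap (of its 370.44 mm²) is removed, clipping the outline; the r=7.5 cylinder at (-3.5, 10) partially overlaps it — only the 0.76 mm² overlap (of its 172.21 mm²) is removed, clipping the outline — area = 12.52 mm². So its area = 12.52 mm². Layer 35 is larger (63.00 vs 12.52 mm²).

layer 35 (z = 8.75 mm)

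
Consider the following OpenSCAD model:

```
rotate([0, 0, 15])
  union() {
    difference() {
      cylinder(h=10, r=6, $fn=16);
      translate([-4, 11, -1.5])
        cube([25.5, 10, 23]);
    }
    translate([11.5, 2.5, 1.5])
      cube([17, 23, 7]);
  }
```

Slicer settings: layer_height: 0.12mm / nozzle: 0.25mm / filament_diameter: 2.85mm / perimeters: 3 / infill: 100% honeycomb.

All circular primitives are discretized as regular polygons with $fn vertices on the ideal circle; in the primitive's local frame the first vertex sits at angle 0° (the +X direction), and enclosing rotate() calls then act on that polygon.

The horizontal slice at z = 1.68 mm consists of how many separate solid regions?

At z = 1.68 mm: the cylinder: section is a regular 16-gon, circumradius r=6; the cube at (-4, 11) (footprint 25.5×10) is included at this height; Taking the first minus the rest: starting from the r=6 cylinder, the 25.5×10 cube at (-4, 11) misses the remaining region (no effect) — 1 connected region; the 17×23 cube at (11.5, 2.5) contributes its full rectangle; Merging all regions: the 2 present regions are separate (no shared area or edge), so areas and boundary lengths simply add and each stays a separate island — 2 connected regions; (rotated 15° about Z; rotation is an isometry so areas/perimeters/island counts are preserved). The result has 2 disconnected regions.

2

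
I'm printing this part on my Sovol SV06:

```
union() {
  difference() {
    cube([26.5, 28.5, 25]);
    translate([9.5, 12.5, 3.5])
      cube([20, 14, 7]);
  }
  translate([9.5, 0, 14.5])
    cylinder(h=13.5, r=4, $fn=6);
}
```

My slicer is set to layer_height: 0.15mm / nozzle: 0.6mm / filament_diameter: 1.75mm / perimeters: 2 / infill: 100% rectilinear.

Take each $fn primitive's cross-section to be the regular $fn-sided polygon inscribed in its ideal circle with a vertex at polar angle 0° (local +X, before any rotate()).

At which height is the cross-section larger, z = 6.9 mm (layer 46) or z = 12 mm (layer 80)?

layer 80 (z = 12 mm)

Layer 46 (z = 6.9): the 26.5×28.5 cube contributes its full rectangle (area 755.25 mm²); the 20×14 cube at (9.5, 12.5) contributes its full rectangle (area 280.00 mm²); Taking the first minus the rest: starting from the 26.5×28.5 cube (755.25 mm²), the 20×14 cube at (9.5, 12.5) partially overlaps it — only the 238.00 mm² overlap (of its 280.00 mm²) is removed, clipping the outline — area = 517.25 mm²; the cylinder at (9.5, 0) does not reach this height (z outside [14.5, 28]); Taking the union: only the result so far is present, so the union is just that shape — area = 517.25 mm². So its area = 517.25 mm². Layer 80 (z = 12): the cube is present — its section is the full 26.5×28.5 rectangle (area 755.25 mm²); the cube at (9.5, 12.5) does not reach this height (z outside [3.5, 10.5]); Subtracting the remaining from the first: none of the subtracted shapes is present at this height, so the 26.5×28.5 cube is unchanged — area = 755.25 mm²; the cylinder at (9.5, 0) does not reach this height (z outside [14.5, 28]); Combining (union): only the result so far is present, so the union is just that shape — area = 755.25 mm². So its area = 755.25 mm². Layer 80 is larger (755.25 vs 517.25 mm²).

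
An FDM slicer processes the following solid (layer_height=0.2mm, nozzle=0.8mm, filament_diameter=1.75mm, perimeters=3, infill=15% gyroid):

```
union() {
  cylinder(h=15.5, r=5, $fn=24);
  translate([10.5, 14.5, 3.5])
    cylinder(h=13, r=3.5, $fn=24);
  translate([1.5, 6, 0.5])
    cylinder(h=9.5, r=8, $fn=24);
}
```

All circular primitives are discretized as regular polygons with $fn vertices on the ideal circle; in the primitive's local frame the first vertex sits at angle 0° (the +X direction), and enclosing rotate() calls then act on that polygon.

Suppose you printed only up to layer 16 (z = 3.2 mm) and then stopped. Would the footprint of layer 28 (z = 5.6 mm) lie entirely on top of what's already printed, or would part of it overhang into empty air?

Compare the two slices. At z = 3.2: the r=5 cylinder gives a regular 24-gon of circumradius 5 (constant along its height) (area = (24/2)·5.000²·sin(360°/24) = 77.65 mm²); the cylinder at (10.5, 14.5) is not intersected at this z (z outside [3.5, 16.5]); the r=8 cylinder at (1.5, 6) gives a regular 24-gon of circumradius 8 (constant along its height) (area = (24/2)·8.000²·sin(360°/24) = 198.77 mm²); Combining (union): the regions partially overlap — summed areas 276.42 mm² minus the doubly-counted overlap 50.91 mm² gives 225.51 mm² — area = 225.51 mm². At z = 5.6: the r=5 cylinder contributes a regular 24-gon of circumradius 5 (area = (24/2)·5.000²·sin(360°/24) = 77.65 mm²); the r=3.5 cylinder at (10.5, 14.5) gives a regular 24-gon of circumradius 3.5 (constant along its height) (area = (24/2)·3.500²·sin(360°/24) = 38.05 mm²); the cylinder at (1.5, 6): section is a regular 24-gon, circumradius r=8 (area = (24/2)·8.000²·sin(360°/24) = 198.77 mm²); Combining (union): the regions partially overlap — summed areas 314.47 mm² minus the doubly-counted overlap 50.91 mm² gives 263.56 mm² — area = 263.56 mm². Checking containment: at z = 5.6 the cross-section extends beyond the z = 3.2 cross-section by about 38.05 mm².

part overhangs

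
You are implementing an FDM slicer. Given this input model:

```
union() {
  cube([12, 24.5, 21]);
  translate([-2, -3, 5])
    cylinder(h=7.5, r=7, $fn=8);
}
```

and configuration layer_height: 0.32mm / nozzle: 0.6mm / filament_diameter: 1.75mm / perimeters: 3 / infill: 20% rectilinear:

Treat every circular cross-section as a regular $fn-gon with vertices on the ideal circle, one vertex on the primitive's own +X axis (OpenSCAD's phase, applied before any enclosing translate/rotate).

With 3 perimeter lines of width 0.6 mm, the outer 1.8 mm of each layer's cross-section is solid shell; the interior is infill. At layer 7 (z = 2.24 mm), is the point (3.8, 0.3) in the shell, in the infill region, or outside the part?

At z = 2.24 mm: the cube is present — its section is the full 12×24.5 rectangle; the cylinder at (-2, -3) is not intersected at this z (z outside [5, 12.5]); Combining (union): only the 12×24.5 cube is present, so the union is just that shape — 1 connected region. Overall, the cross-section is a single solid region. The nearest boundary edge runs (0.00, 0.00)→(12.00, 0.00); distance from the point to it = 0.30 mm. The point is inside the cross-section, 0.30 mm from the nearest boundary — within the 1.8 mm shell band (3 × 0.6).

shell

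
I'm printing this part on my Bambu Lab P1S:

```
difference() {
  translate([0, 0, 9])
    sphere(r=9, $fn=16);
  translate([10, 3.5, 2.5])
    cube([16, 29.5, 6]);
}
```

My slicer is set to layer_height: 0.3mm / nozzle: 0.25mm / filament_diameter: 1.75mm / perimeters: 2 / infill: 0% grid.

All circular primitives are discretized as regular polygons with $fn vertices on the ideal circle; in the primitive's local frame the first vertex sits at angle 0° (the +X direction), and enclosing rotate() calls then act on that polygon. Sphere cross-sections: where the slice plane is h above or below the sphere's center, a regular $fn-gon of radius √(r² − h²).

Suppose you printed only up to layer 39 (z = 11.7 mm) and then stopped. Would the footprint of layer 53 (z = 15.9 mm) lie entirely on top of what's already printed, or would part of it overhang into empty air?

Compare the two slices. At z = 11.7: the r=9 sphere contributes a regular 16-gon of circumradius √(9²−2.7²) = 8.585 (area = (16/2)·8.585²·sin(360°/16) = 225.66 mm²); the cube at (10, 3.5) is not intersected at this z (z outside [2.5, 8.5]); After the difference (first − rest): none of the subtracted shapes is present at this height, so the r=9 sphere is unchanged — area = 225.66 mm². At z = 15.9: the r=9 sphere slices to a regular 16-gon of circumradius 5.778 (√(r²−h²) with h=6.9 from center) (area = (16/2)·5.778²·sin(360°/16) = 102.22 mm²); the cube at (10, 3.5) does not reach this height (z outside [2.5, 8.5]); Taking the first minus the rest: none of the subtracted shapes is present at this height, so the r=9 sphere is unchanged — area = 102.22 mm². Checking containment: the cross-section at z = 15.9 is a subset of the cross-section at z = 11.7.

entirely on top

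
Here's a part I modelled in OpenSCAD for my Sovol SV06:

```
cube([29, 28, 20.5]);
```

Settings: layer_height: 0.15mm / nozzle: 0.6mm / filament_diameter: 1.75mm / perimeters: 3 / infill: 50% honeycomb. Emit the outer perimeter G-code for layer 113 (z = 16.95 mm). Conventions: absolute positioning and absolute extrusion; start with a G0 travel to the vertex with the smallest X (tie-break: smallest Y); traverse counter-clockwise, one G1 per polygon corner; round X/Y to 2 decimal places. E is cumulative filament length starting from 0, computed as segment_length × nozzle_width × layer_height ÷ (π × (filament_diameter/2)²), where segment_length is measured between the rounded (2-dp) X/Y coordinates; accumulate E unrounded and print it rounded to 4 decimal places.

G0 X0.00 Y0.00 Z16.95
G1 X29.00 Y0.00 E1.0851
G1 X29.00 Y28.00 E2.1328
G1 X0.00 Y28.00 E3.2179
G1 X0.00 Y0.00 E4.2656

At z = 16.95 mm: the cube is present — its section is the full 29×28 rectangle. The outline is a single polygon with 4 vertices. Extrusion per mm of travel: 0.6 × 0.15 / (π × 0.875²) = 0.037418. Accumulating E over each segment gives final E = 4.2656.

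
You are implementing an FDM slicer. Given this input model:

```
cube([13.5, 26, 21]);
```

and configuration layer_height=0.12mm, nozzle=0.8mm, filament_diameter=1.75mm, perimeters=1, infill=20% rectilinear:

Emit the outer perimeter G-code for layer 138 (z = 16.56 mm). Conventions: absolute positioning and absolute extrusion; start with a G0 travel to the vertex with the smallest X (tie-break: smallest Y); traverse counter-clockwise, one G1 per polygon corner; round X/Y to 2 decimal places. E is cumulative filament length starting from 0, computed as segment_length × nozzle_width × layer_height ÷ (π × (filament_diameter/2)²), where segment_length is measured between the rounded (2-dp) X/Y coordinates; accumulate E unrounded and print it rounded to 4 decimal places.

G0 X0.00 Y0.00 Z16.56
G1 X13.50 Y0.00 E0.5388
G1 X13.50 Y26.00 E1.5765
G1 X0.00 Y26.00 E2.1153
G1 X0.00 Y0.00 E3.1531

At z = 16.56 mm: the cube is present — its section is the full 13.5×26 rectangle. The outline is a single polygon with 4 vertices. Extrusion per mm of travel: 0.8 × 0.12 / (π × 0.875²) = 0.039912. Accumulating E over each segment gives final E = 3.1531.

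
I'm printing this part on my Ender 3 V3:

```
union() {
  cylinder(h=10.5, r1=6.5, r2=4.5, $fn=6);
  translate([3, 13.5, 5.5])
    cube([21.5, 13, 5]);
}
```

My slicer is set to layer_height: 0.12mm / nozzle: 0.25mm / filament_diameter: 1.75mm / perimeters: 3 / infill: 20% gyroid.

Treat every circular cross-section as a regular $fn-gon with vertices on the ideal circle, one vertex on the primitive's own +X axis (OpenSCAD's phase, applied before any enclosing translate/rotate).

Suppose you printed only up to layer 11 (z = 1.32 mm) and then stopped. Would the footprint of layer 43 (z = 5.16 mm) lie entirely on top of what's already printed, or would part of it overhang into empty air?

Compare the two slices. At z = 1.32: the cone (r1=6.5→r2=4.5) has section circumradius 6.249 here — a regular 6-gon (area = (6/2)·6.249²·sin(360°/6) = 101.44 mm²); the cube at (3, 13.5) is absent (z outside [5.5, 10.5]); Combining (union): only the cone is present, so the union is just that shape — area = 101.44 mm². At z = 5.16: the cone: at t=0.491 of its height the radius interpolates to r₁+(r₂−r₁)t = 5.517, giving a regular 6-gon of that circumradius (area = (6/2)·5.517²·sin(360°/6) = 79.08 mm²); the cube at (3, 13.5) is not intersected at this z (z outside [5.5, 10.5]); Merging all regions: only the cone is present, so the union is just that shape — area = 79.08 mm². Checking containment: the cross-section at z = 5.16 is a subset of the cross-section at z = 1.32.

entirely on top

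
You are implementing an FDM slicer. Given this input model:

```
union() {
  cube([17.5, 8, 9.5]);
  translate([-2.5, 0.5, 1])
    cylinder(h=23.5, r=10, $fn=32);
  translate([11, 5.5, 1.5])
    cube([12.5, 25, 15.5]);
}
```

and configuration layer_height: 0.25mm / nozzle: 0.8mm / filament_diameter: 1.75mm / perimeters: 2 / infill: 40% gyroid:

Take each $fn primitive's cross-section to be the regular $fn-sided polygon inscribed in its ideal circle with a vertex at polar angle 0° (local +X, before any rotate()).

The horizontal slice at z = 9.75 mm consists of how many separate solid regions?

At z = 9.75 mm: the cube does not reach this height (z outside [0, 9.5]); the r=10 cylinder at (-2.5, 0.5) contributes a regular 32-gon of circumradius 10; the cube at (11, 5.5) is present — its section is the full 12.5×25 rectangle; Merging all regions: the 2 present regions are separate (no shared area or edge), so areas and boundary lengths simply add and each stays a separate island — 2 connected regions. The result has 2 disconnected regions.

2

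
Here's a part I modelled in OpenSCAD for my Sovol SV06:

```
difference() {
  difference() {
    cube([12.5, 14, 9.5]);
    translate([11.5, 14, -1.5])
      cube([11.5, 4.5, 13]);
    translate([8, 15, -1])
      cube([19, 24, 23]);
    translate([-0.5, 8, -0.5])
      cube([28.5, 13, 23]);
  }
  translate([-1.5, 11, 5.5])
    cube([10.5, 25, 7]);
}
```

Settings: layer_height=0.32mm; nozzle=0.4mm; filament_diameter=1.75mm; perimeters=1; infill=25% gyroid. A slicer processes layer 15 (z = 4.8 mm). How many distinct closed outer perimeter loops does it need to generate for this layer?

At z = 4.8 mm: the cube (footprint 12.5×14) is included at this height; the cube at (11.5, 14) (footprint 11.5×4.5) is included at this height; the cube at (8, 15) (footprint 19×24) is included at this height; the cube at (-0.5, 8) is present — its section is the full 28.5×13 rectangle; After the difference (first − rest): starting from the 12.5×14 cube, the 11.5×4.5 cube at (11.5, 14) misses the remaining region (no effect); the 19×24 cube at (8, 15) misses the remaining region (no effect); the 28.5×13 cube at (-0.5, 8) partially overlaps it — only the 75.00 mm² overlap (of its 370.50 mm²) is removed, clipping the outline — 1 connected region; the cube at (-1.5, 11) does not reach this height (z outside [5.5, 12.5]); After the difference (first − rest): none of the subtracted shapes is present at this height, so the result so far is unchanged — 1 connected region. The result has 1 disconnected region.

1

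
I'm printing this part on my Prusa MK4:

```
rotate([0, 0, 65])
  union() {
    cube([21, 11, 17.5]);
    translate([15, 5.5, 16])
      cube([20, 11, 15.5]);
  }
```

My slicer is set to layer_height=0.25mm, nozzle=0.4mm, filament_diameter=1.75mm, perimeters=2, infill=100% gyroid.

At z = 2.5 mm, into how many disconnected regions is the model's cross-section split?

1

At z = 2.5 mm: the cube is present — its section is the full 21×11 rectangle; the cube at (15, 5.5) is not intersected at this z (z outside [16, 31.5]); Merging all regions: only the 21×11 cube is present, so the union is just that shape — 1 connected region; (whole slice rotated 65° about Z — lengths, areas and connectivity unchanged). The result has 1 disconnected region.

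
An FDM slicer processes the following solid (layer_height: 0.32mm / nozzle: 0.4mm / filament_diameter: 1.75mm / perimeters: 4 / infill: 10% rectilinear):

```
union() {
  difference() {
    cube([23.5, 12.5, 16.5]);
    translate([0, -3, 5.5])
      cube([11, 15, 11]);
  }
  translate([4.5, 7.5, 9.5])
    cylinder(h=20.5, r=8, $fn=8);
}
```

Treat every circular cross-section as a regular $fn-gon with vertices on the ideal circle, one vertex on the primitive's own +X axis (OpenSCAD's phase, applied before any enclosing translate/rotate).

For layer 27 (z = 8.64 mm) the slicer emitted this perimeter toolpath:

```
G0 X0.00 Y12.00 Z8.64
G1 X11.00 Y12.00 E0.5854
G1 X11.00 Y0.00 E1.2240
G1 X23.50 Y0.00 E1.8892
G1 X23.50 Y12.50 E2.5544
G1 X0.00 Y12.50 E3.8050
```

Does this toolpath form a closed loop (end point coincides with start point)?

Start point (G0): (0.00, 12.00). End point (last G1): the path does not return to the start — open.

no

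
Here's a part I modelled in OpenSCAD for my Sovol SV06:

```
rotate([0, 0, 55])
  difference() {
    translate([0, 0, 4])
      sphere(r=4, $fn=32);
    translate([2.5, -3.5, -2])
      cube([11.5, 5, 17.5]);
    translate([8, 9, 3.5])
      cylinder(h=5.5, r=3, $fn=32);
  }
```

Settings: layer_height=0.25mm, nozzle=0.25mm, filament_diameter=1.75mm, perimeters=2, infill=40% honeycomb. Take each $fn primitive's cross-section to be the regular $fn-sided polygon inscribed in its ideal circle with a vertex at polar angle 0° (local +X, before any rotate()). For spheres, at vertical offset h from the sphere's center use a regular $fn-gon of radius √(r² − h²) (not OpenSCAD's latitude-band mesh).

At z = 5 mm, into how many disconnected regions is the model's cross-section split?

1

At z = 5 mm: the r=4 sphere slices to a regular 32-gon of circumradius 3.873 (√(r²−h²) with h=1 from center); the cube at (2.5, -3.5) is present — its section is the full 11.5×5 rectangle; the r=3 cylinder at (8, 9) gives a regular 32-gon of circumradius 3 (constant along its height); Subtracting the remaining from the first: starting from the r=4 sphere, the 11.5×5 cube at (2.5, -3.5) partially overlaps it — only the 4.67 mm² overlap (of its 57.50 mm²) is removed, clipping the outline; the r=3 cylinder at (8, 9) misses the remaining region (no effect) — 1 connected region; (rotated 55° about Z; rotation is an isometry so areas/perimeters/island counts are preserved). The result has 1 disconnected region.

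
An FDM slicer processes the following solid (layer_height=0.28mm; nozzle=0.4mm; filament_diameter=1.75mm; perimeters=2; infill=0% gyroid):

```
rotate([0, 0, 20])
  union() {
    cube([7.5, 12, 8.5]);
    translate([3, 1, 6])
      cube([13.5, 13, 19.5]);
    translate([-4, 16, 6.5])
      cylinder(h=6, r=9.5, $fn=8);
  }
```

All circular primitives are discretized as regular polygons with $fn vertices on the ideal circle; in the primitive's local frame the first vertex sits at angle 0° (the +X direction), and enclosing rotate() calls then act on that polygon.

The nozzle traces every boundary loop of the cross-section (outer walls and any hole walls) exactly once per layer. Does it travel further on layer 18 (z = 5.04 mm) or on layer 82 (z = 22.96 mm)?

layer 82 (z = 22.96 mm)

Layer 18 (z = 5.04): the cube is present — its section is the full 7.5×12 rectangle (perimeter 39.00 mm); the cube at (3, 1) is absent (z outside [6, 25.5]); the cylinder at (-4, 16) does not reach this height (z outside [6.5, 12.5]); Combining (union): only the 7.5×12 cube is present, so the union is just that shape — boundary = 39.00 mm; (whole slice rotated 20° about Z — lengths, areas and connectivity unchanged). So its perimeter = 39.00 mm. Layer 82 (z = 22.96): the cube is not intersected at this z (z outside [0, 8.5]); the cube at (3, 1) is present — its section is the full 13.5×13 rectangle (perimeter 53.00 mm); the cylinder at (-4, 16) does not reach this height (z outside [6.5, 12.5]); Combining (union): only the 13.5×13 cube at (3, 1) is present, so the union is just that shape — boundary = 53.00 mm; (whole slice rotated 20° about Z — lengths, areas and connectivity unchanged). So its perimeter = 53.00 mm. Layer 82 is larger (53.00 vs 39.00 mm).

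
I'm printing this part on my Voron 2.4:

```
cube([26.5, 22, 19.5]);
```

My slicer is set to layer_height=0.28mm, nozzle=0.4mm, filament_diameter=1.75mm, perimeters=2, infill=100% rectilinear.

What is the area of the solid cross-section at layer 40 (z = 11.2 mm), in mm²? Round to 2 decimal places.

At z = 11.2 mm: the cube is present — its section is the full 26.5×22 rectangle (area 583.00 mm²). Overall, the cross-section is a single solid region. Net area = 583.00 mm².

583.00 mm²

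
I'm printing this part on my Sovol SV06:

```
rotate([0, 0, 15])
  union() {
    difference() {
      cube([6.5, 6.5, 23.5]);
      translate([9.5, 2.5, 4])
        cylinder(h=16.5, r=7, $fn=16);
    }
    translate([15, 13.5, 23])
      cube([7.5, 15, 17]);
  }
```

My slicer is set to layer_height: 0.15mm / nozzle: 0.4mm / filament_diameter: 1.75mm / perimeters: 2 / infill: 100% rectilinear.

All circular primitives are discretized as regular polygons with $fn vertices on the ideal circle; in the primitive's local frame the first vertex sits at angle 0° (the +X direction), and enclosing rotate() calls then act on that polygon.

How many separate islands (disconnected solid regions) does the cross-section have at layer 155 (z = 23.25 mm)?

2

At z = 23.25 mm: the cube (footprint 6.5×6.5) is included at this height; the cylinder at (9.5, 2.5) is not intersected at this z (z outside [4, 20.5]); Subtracting the remaining from the first: none of the subtracted shapes is present at this height, so the 6.5×6.5 cube is unchanged — 1 connected region; the cube at (15, 13.5) (footprint 7.5×15) is included at this height; Taking the union: the 2 present regions are separate (no shared area or edge), so areas and boundary lengths simply add and each stays a separate island — 2 connected regions; (rotated 15° about Z; rotation is an isometry so areas/perimeters/island counts are preserved). Overall, the cross-section has 2 separate islands. Island count = 2.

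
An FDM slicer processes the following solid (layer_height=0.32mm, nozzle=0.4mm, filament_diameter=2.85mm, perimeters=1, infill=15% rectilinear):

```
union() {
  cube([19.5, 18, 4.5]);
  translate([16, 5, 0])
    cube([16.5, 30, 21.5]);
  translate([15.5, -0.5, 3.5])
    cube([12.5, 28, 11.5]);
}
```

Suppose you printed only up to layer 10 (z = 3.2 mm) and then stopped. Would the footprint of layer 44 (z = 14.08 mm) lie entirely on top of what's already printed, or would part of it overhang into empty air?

part overhangs

Compare the two slices. At z = 3.2: the cube (footprint 19.5×18) is included at this height (area 351.00 mm²); the cube at (16, 5) (footprint 16.5×30) is included at this height (area 495.00 mm²); the cube at (15.5, -0.5) is not intersected at this z (z outside [3.5, 15]); Combining (union): the regions partially overlap — summed areas 846.00 mm² minus the doubly-counted overlap 45.50 mm² gives 800.50 mm² — area = 800.50 mm². At z = 14.08: the cube does not reach this height (z outside [0, 4.5]); the 16.5×30 cube at (16, 5) contributes its full rectangle (area 495.00 mm²); the cube at (15.5, -0.5) is present — its section is the full 12.5×28 rectangle (area 350.00 mm²); Merging all regions: the regions partially overlap — summed areas 845.00 mm² minus the doubly-counted overlap 270.00 mm² gives 575.00 mm² — area = 575.00 mm². Checking containment: at z = 14.08 the cross-section extends beyond the z = 3.2 cross-section by about 53.50 mm².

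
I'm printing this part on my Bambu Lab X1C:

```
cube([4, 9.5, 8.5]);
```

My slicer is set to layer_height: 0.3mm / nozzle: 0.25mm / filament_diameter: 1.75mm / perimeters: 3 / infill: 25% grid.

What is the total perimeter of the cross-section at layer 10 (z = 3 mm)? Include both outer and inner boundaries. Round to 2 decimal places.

At z = 3 mm: the cube (footprint 4×9.5) is included at this height (perimeter 27.00 mm). Overall, the cross-section is a single solid region. Total boundary length (outer) = 27.00 mm.

27.00 mm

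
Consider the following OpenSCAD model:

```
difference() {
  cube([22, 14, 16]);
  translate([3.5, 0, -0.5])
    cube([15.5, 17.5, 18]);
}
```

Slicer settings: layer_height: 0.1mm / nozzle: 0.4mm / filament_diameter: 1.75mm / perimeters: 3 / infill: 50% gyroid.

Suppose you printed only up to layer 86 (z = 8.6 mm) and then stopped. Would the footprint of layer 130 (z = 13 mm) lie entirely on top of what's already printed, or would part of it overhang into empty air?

entirely on top

Compare the two slices. At z = 8.6: the 22×14 cube contributes its full rectangle (area 308.00 mm²); the cube at (3.5, 0) is present — its section is the full 15.5×17.5 rectangle (area 271.25 mm²); Taking the first minus the rest: starting from the 22×14 cube (308.00 mm²), the 15.5×17.5 cube at (3.5, 0) partially overlaps it — only the 217.00 mm² overlap (of its 271.25 mm²) is removed, clipping the outline — area = 91.00 mm². At z = 13: the 22×14 cube contributes its full rectangle (area 308.00 mm²); the cube at (3.5, 0) (footprint 15.5×17.5) is included at this height (area 271.25 mm²); After the difference (first − rest): starting from the 22×14 cube (308.00 mm²), the 15.5×17.5 cube at (3.5, 0) partially overlaps it — only the 217.00 mm² overlap (of its 271.25 mm²) is removed, clipping the outline — area = 91.00 mm². Checking containment: the cross-section at z = 13 is a subset of the cross-section at z = 8.6.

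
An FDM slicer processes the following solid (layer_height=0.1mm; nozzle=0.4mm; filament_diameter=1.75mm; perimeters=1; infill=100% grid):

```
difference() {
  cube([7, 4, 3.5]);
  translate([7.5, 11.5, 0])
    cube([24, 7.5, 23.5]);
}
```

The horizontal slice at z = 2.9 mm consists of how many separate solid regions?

At z = 2.9 mm: the 7×4 cube contributes its full rectangle; the 24×7.5 cube at (7.5, 11.5) contributes its full rectangle; Subtracting the remaining from the first: starting from the 7×4 cube, the 24×7.5 cube at (7.5, 11.5) misses the remaining region (no effect) — 1 connected region. The result has 1 disconnected region.

1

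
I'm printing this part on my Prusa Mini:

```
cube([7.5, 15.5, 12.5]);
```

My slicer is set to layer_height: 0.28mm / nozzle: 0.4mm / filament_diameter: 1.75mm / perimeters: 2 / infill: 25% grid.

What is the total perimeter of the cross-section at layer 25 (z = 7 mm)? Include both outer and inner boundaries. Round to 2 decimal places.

46.00 mm

At z = 7 mm: the 7.5×15.5 cube contributes its full rectangle (perimeter 46.00 mm). Overall, the cross-section is a single solid region. Total boundary length (outer) = 46.00 mm.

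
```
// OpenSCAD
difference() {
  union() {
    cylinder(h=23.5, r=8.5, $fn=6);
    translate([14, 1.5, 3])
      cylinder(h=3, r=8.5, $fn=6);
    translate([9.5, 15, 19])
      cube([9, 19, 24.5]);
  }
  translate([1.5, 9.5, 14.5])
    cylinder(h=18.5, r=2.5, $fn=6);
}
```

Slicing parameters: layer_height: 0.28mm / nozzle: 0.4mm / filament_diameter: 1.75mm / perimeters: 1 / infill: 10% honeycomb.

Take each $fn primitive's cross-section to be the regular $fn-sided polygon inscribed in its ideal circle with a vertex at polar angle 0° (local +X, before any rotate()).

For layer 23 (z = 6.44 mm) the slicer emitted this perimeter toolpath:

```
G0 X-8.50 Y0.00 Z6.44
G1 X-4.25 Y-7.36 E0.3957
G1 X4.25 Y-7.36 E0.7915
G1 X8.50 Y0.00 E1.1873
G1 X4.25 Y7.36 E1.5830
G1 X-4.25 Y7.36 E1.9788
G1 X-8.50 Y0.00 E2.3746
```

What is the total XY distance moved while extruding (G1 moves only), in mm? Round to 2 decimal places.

51.00 mm

Sum the Euclidean lengths of each G1 segment: total = 51.00 mm.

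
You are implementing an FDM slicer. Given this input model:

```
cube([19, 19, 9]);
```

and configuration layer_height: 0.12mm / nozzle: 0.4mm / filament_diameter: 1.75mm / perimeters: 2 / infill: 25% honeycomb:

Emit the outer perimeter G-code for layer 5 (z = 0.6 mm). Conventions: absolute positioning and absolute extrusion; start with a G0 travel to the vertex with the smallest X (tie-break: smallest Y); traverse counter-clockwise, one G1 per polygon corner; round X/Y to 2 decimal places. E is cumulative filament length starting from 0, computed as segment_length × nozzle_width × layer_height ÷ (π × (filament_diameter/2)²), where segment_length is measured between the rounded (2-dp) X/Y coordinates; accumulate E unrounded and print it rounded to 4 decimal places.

G0 X0.00 Y0.00 Z0.60
G1 X19.00 Y0.00 E0.3792
G1 X19.00 Y19.00 E0.7583
G1 X0.00 Y19.00 E1.1375
G1 X0.00 Y0.00 E1.5167

At z = 0.6 mm: the cube (footprint 19×19) is included at this height. The outline is a single polygon with 4 vertices. Extrusion per mm of travel: 0.4 × 0.12 / (π × 0.875²) = 0.019956. Accumulating E over each segment gives final E = 1.5167.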